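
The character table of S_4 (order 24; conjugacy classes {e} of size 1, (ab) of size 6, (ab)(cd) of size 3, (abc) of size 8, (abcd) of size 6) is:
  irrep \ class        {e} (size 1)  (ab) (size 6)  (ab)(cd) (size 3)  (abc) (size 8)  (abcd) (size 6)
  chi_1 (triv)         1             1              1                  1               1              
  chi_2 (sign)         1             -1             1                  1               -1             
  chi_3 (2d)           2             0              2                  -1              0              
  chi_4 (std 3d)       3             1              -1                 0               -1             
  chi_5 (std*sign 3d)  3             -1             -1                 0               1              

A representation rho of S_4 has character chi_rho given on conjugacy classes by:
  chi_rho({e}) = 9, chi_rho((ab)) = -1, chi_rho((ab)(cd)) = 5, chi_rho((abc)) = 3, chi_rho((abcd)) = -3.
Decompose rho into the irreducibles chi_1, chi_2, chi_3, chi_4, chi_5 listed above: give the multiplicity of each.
Multiplicities: chi_1: 1, chi_2: 3, chi_3: 1, chi_4: 1, chi_5: 0.

Why: Use <chi_rho, chi> = (1/|G|) sum_C |C| * chi_rho(C) * conj(chi(C)) with |G| = 24 for each irreducible chi in the table:
  <chi_rho, chi_1> = (1/24)[1*(9)*conj(1) + 6*(-1)*conj(1) + 3*(5)*conj(1) + 8*(3)*conj(1) + 6*(-3)*conj(1)]
      = (1/24)[(9) + (-6) + (15) + (24) + (-18)] = 24/24 = 1
  <chi_rho, chi_2> = (1/24)[1*(9)*conj(1) + 6*(-1)*conj(-1) + 3*(5)*conj(1) + 8*(3)*conj(1) + 6*(-3)*conj(-1)]
      = (1/24)[(9) + (6) + (15) + (24) + (18)] = 72/24 = 3
  <chi_rho, chi_3> = (1/24)[1*(9)*conj(2) + 6*(-1)*conj(0) + 3*(5)*conj(2) + 8*(3)*conj(-1) + 6*(-3)*conj(0)]
      = (1/24)[(18) + (0) + (30) + (-24) + (0)] = 24/24 = 1
  <chi_rho, chi_4> = (1/24)[1*(9)*conj(3) + 6*(-1)*conj(1) + 3*(5)*conj(-1) + 8*(3)*conj(0) + 6*(-3)*conj(-1)]
      = (1/24)[(27) + (-6) + (-15) + (0) + (18)] = 24/24 = 1
  <chi_rho, chi_5> = (1/24)[1*(9)*conj(3) + 6*(-1)*conj(-1) + 3*(5)*conj(-1) + 8*(3)*conj(0) + 6*(-3)*conj(1)]
      = (1/24)[(27) + (6) + (-15) + (0) + (-18)] = 0/24 = 0
Dimension check: dim(rho) = sum (mult * dim) = 1*1 + 3*1 + 1*2 + 1*3 + 0*3 = 9 = chi_rho(e) = 9.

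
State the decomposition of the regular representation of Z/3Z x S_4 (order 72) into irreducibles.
Each irreducible V_i of dimension d_i appears with multiplicity d_i, i.e. rho_reg = (direct sum over all irreducibles V_i) d_i V_i. The irreducible dimensions for Z/3Z x S_4 are 1, 1, 1, 1, 1, 1, 2, 2, 2, 3, 3, 3, 3, 3, 3: 6 irreducibles of dimension 1, each with multiplicity 1; 3 irreducibles of dimension 2, each with multiplicity 2; 6 irreducibles of dimension 3, each with multiplicity 3. Total dimension 6*1*1 + 3*2*2 + 6*3*3 = 72 = |G|.

Explanation: General theorem: in the regular representation of a finite group G, each irreducible appears with multiplicity equal to its dimension. Check: dim(rho_reg) = sum d_i^2 = 1 + 1 + 1 + 1 + 1 + 1 + 4 + 4 + 4 + 9 + 9 + 9 + 9 + 9 + 9 = 72 = |G|.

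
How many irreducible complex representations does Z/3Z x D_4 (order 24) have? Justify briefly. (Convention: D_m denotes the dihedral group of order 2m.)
15

Working: The number of irreducible complex representations of a finite group equals its number of conjugacy classes. For a direct product, #classes(G x H) = #classes(G) * #classes(H). Z/3Z has 3 classes (abelian), D_4 has 5 classes, so 3 * 5 = 15, so Z/3Z x D_4 (order 24) has exactly 15 irreducible complex representations.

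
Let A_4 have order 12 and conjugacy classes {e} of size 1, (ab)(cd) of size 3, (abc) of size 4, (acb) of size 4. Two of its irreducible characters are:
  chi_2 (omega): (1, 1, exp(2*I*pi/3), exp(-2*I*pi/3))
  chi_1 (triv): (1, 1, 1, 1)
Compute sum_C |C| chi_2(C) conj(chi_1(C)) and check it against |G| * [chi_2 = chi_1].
Sum = 0; so <chi_2, chi_1> = 0 (distinct irreducibles are orthogonal).

Reasoning: Compute term by term over conjugacy classes (|C| * chi_2(C) * conj(chi_1(C))):
  1*(1)*conj(1) + 3*(1)*conj(1) + 4*(exp(2*I*pi/3))*conj(1) + 4*(exp(-2*I*pi/3))*conj(1)
  = (1) + (3) + (4*exp(2*I*pi/3)) + (4*exp(-2*I*pi/3))
  = 0.
(Exp terms are combined using exp(i*s)*conj(exp(i*t)) = exp(i*(s-t)), and sums of them are collapsed using the identity that for every m > 1 the m distinct m-th roots of unity sum to 0, e.g. 1 + exp(2*I*pi/3) + exp(-2*I*pi/3) = 0.)
Dividing by |G| = 12 gives 0/12 = 0, matching the row-orthogonality relation <chi_2, chi_1> = [chi_2 = chi_1].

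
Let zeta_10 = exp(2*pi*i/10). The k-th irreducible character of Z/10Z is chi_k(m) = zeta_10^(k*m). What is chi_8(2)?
chi_8(2) = zeta_10^16 = exp(-4*I*pi/5)

Details: chi_8(2) = zeta_10^(8*2) = zeta_10^16. Since zeta_10^10 = 1, this equals zeta_10^6 = exp(2*pi*i*6/10) = exp(-4*I*pi/5).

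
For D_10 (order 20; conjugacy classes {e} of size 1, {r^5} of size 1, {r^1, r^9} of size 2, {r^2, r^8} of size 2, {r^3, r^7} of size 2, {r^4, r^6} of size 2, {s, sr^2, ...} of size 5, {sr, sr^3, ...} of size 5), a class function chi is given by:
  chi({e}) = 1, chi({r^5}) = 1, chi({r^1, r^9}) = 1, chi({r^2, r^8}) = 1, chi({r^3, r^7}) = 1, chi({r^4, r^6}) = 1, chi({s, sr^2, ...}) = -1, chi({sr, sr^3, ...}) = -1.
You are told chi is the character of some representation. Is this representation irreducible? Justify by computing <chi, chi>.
Irreducible: <chi, chi> = 1.

Reasoning: <chi, chi> = (1/|G|) sum_C |C| * |chi(C)|^2 = (1/20)[1*|1|^2 + 1*|1|^2 + 2*|1|^2 + 2*|1|^2 + 2*|1|^2 + 2*|1|^2 + 5*|-1|^2 + 5*|-1|^2]
  = (1/20)[(1) + (1) + (2) + (2) + (2) + (2) + (5) + (5)] = 20/20 = 1.
A character is irreducible iff <chi, chi> = 1, so this representation is irreducible.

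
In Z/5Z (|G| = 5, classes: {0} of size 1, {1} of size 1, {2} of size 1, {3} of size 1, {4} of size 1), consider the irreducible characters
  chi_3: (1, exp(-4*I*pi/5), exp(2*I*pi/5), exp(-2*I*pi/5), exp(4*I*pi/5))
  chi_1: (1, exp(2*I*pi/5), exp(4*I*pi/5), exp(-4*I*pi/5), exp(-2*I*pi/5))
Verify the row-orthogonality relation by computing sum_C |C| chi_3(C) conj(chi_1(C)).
Sum = 0; so <chi_3, chi_1> = 0 (distinct irreducibles are orthogonal).

Argument: Compute term by term over conjugacy classes (|C| * chi_3(C) * conj(chi_1(C))):
  1*(1)*conj(1) + 1*(exp(-4*I*pi/5))*conj(exp(2*I*pi/5)) + 1*(exp(2*I*pi/5))*conj(exp(4*I*pi/5)) + 1*(exp(-2*I*pi/5))*conj(exp(-4*I*pi/5)) + 1*(exp(4*I*pi/5))*conj(exp(-2*I*pi/5))
  = (1) + (exp(4*I*pi/5)) + (exp(-2*I*pi/5)) + (exp(2*I*pi/5)) + (exp(-4*I*pi/5))
  = 0.
(Exp terms are combined using exp(i*s)*conj(exp(i*t)) = exp(i*(s-t)), and sums of them are collapsed using the identity that for every m > 1 the m distinct m-th roots of unity sum to 0, e.g. 1 + exp(2*I*pi/3) + exp(-2*I*pi/3) = 0.)
Dividing by |G| = 5 gives 0/5 = 0, matching the row-orthogonality relation <chi_3, chi_1> = [chi_3 = chi_1].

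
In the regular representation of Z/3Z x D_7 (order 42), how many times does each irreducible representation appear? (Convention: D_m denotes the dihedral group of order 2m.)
Each irreducible V_i of dimension d_i appears with multiplicity d_i, i.e. rho_reg = (direct sum over all irreducibles V_i) d_i V_i. The irreducible dimensions for Z/3Z x D_7 are 1, 1, 1, 1, 1, 1, 2, 2, 2, 2, 2, 2, 2, 2, 2: 6 irreducibles of dimension 1, each with multiplicity 1; 9 irreducibles of dimension 2, each with multiplicity 2. Total dimension 6*1*1 + 9*2*2 = 42 = |G|.

Explanation: General theorem: in the regular representation of a finite group G, each irreducible appears with multiplicity equal to its dimension. Check: dim(rho_reg) = sum d_i^2 = 1 + 1 + 1 + 1 + 1 + 1 + 4 + 4 + 4 + 4 + 4 + 4 + 4 + 4 + 4 = 42 = |G|.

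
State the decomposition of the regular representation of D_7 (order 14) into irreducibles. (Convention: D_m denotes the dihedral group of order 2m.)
Each irreducible V_i of dimension d_i appears with multiplicity d_i, i.e. rho_reg = (direct sum over all irreducibles V_i) d_i V_i. The irreducible dimensions for D_7 are 1, 1, 2, 2, 2: 2 irreducibles of dimension 1, each with multiplicity 1; 3 irreducibles of dimension 2, each with multiplicity 2. Total dimension 2*1*1 + 3*2*2 = 14 = |G|.

Details: General theorem: in the regular representation of a finite group G, each irreducible appears with multiplicity equal to its dimension. Check: dim(rho_reg) = sum d_i^2 = 1 + 1 + 4 + 4 + 4 = 14 = |G|.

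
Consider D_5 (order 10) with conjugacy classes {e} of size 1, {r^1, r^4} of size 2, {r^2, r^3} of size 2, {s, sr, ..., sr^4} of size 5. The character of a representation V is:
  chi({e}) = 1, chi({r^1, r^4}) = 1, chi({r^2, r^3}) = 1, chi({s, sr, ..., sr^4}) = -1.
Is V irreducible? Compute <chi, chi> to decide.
Irreducible: <chi, chi> = 1.

Reasoning: <chi, chi> = (1/|G|) sum_C |C| * |chi(C)|^2 = (1/10)[1*|1|^2 + 2*|1|^2 + 2*|1|^2 + 5*|-1|^2]
  = (1/10)[(1) + (2) + (2) + (5)] = 10/10 = 1.
A character is irreducible iff <chi, chi> = 1, so this representation is irreducible.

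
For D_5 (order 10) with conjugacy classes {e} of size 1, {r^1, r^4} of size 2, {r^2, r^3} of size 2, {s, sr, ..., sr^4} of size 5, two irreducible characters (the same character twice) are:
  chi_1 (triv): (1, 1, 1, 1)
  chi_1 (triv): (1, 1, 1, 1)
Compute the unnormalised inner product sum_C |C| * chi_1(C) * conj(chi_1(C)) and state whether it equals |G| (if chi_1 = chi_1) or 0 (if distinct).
Sum = 10 = |G| = 10; so <chi_1, chi_1> = 1 (norm-1 confirms irreducibility).

Compute term by term over conjugacy classes (|C| * chi_1(C) * conj(chi_1(C))):
  1*(1)*conj(1) + 2*(1)*conj(1) + 2*(1)*conj(1) + 5*(1)*conj(1)
  = (1) + (2) + (2) + (5)
  = 10.
Dividing by |G| = 10 gives 10/10 = 1, matching the row-orthogonality relation <chi_1, chi_1> = [chi_1 = chi_1].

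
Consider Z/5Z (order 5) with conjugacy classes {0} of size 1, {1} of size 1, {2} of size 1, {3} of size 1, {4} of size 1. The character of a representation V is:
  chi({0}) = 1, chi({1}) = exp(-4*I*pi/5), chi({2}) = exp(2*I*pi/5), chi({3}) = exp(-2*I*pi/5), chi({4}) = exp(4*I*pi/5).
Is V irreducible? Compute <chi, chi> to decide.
Irreducible: <chi, chi> = 1.

Solution. <chi, chi> = (1/|G|) sum_C |C| * |chi(C)|^2 = (1/5)[1*|1|^2 + 1*|exp(-4*I*pi/5)|^2 + 1*|exp(2*I*pi/5)|^2 + 1*|exp(-2*I*pi/5)|^2 + 1*|exp(4*I*pi/5)|^2]
  = (1/5)[(1) + (1) + (1) + (1) + (1)] = 5/5 = 1.
(Exp terms are combined using exp(i*s)*conj(exp(i*t)) = exp(i*(s-t)), and sums of them are collapsed using the identity that for every m > 1 the m distinct m-th roots of unity sum to 0, e.g. 1 + exp(2*I*pi/3) + exp(-2*I*pi/3) = 0.)
A character is irreducible iff <chi, chi> = 1, so this representation is irreducible.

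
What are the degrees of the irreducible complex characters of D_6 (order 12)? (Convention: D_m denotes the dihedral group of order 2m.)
Dimensions: 1, 1, 1, 1, 2, 2

Explanation: There are 6 irreducibles (= number of conjugacy classes). Their dimensions d_i satisfy sum d_i^2 = |G| = 12: 1 + 1 + 1 + 1 + 4 + 4 = 12.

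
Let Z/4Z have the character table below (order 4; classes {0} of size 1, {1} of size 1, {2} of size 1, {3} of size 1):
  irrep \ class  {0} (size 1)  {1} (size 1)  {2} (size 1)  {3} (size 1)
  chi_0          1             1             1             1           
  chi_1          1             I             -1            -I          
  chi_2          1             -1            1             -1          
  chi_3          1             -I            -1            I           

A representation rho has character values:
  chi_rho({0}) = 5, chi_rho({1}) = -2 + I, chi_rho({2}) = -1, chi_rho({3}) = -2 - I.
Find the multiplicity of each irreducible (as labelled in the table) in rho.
Multiplicities: chi_0: 0, chi_1: 2, chi_2: 2, chi_3: 1.

Justification: Use <chi_rho, chi> = (1/|G|) sum_C |C| * chi_rho(C) * conj(chi(C)) with |G| = 4 for each irreducible chi in the table:
  <chi_rho, chi_0> = (1/4)[1*(5)*conj(1) + 1*(-2 + I)*conj(1) + 1*(-1)*conj(1) + 1*(-2 - I)*conj(1)]
      = (1/4)[(5) + (-2 + I) + (-1) + (-2 - I)] = 0/4 = 0
  <chi_rho, chi_1> = (1/4)[1*(5)*conj(1) + 1*(-2 + I)*conj(I) + 1*(-1)*conj(-1) + 1*(-2 - I)*conj(-I)]
      = (1/4)[(5) + (1 + 2*I) + (1) + (1 - 2*I)] = 8/4 = 2
  <chi_rho, chi_2> = (1/4)[1*(5)*conj(1) + 1*(-2 + I)*conj(-1) + 1*(-1)*conj(1) + 1*(-2 - I)*conj(-1)]
      = (1/4)[(5) + (2 - I) + (-1) + (2 + I)] = 8/4 = 2
  <chi_rho, chi_3> = (1/4)[1*(5)*conj(1) + 1*(-2 + I)*conj(-I) + 1*(-1)*conj(-1) + 1*(-2 - I)*conj(I)]
      = (1/4)[(5) + (-1 - 2*I) + (1) + (-1 + 2*I)] = 4/4 = 1
(Exp terms are combined using exp(i*s)*conj(exp(i*t)) = exp(i*(s-t)), and sums of them are collapsed using the identity that for every m > 1 the m distinct m-th roots of unity sum to 0, e.g. 1 + exp(2*I*pi/3) + exp(-2*I*pi/3) = 0.)
Dimension check: dim(rho) = sum (mult * dim) = 0*1 + 2*1 + 2*1 + 1*1 = 5 = chi_rho(e) = 5.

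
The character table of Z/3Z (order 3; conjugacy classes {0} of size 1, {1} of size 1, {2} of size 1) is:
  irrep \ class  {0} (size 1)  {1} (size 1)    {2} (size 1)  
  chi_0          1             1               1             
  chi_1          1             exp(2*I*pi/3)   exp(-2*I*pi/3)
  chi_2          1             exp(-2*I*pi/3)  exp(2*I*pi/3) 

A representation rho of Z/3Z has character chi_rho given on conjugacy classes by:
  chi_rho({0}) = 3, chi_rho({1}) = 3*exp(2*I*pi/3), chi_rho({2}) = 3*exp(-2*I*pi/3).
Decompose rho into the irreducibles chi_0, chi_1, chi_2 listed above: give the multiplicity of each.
Multiplicities: chi_0: 0, chi_1: 3, chi_2: 0.

Justification: Use <chi_rho, chi> = (1/|G|) sum_C |C| * chi_rho(C) * conj(chi(C)) with |G| = 3 for each irreducible chi in the table:
  <chi_rho, chi_0> = (1/3)[1*(3)*conj(1) + 1*(3*exp(2*I*pi/3))*conj(1) + 1*(3*exp(-2*I*pi/3))*conj(1)]
      = (1/3)[(3) + (3*exp(2*I*pi/3)) + (3*exp(-2*I*pi/3))] = 0/3 = 0
  <chi_rho, chi_1> = (1/3)[1*(3)*conj(1) + 1*(3*exp(2*I*pi/3))*conj(exp(2*I*pi/3)) + 1*(3*exp(-2*I*pi/3))*conj(exp(-2*I*pi/3))]
      = (1/3)[(3) + (3) + (3)] = 9/3 = 3
  <chi_rho, chi_2> = (1/3)[1*(3)*conj(1) + 1*(3*exp(2*I*pi/3))*conj(exp(-2*I*pi/3)) + 1*(3*exp(-2*I*pi/3))*conj(exp(2*I*pi/3))]
      = (1/3)[(3) + (3*exp(-2*I*pi/3)) + (3*exp(2*I*pi/3))] = 0/3 = 0
(Exp terms are combined using exp(i*s)*conj(exp(i*t)) = exp(i*(s-t)), and sums of them are collapsed using the identity that for every m > 1 the m distinct m-th roots of unity sum to 0, e.g. 1 + exp(2*I*pi/3) + exp(-2*I*pi/3) = 0.)
Dimension check: dim(rho) = sum (mult * dim) = 0*1 + 3*1 + 0*1 = 3 = chi_rho(e) = 3.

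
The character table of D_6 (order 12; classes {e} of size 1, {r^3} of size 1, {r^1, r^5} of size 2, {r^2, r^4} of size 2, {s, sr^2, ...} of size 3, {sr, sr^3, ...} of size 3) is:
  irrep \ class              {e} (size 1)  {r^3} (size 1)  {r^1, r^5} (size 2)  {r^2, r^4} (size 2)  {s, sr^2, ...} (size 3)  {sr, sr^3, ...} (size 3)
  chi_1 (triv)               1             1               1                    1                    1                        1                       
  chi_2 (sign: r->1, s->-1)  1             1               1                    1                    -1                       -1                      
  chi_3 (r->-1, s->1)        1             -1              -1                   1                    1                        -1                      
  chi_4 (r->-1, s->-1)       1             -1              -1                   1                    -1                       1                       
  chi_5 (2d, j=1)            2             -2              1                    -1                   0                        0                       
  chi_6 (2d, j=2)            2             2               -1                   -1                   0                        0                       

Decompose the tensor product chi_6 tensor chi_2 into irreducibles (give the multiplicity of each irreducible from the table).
chi_6 tensor chi_2 = chi_6 (all other irreducibles have multiplicity 0).

Reasoning: The character of a tensor product is the pointwise product (chi_6 * chi_2)(C) = chi_6(C) * chi_2(C):
  {e}: (2)*(1), {r^3}: (2)*(1), {r^1, r^5}: (-1)*(1), {r^2, r^4}: (-1)*(1), {s, sr^2, ...}: (0)*(-1), {sr, sr^3, ...}: (0)*(-1)
so (chi_6 * chi_2) takes values
  {e} -> 2, {r^3} -> 2, {r^1, r^5} -> -1, {r^2, r^4} -> -1, {s, sr^2, ...} -> 0, {sr, sr^3, ...} -> 0.
Now take the inner product of this character with each irreducible chi from the table, <chi_6*chi_2, chi> = (1/12) sum_C |C| (chi_6*chi_2)(C) conj(chi(C)):
  <chi_6*chi_2, chi_1> = (1/12)[1*(2)*conj(1) + 1*(2)*conj(1) + 2*(-1)*conj(1) + 2*(-1)*conj(1) + 3*(0)*conj(1) + 3*(0)*conj(1)]
      = (1/12)[(2) + (2) + (-2) + (-2) + (0) + (0)] = 0/12 = 0
  <chi_6*chi_2, chi_2> = (1/12)[1*(2)*conj(1) + 1*(2)*conj(1) + 2*(-1)*conj(1) + 2*(-1)*conj(1) + 3*(0)*conj(-1) + 3*(0)*conj(-1)]
      = (1/12)[(2) + (2) + (-2) + (-2) + (0) + (0)] = 0/12 = 0
  <chi_6*chi_2, chi_3> = (1/12)[1*(2)*conj(1) + 1*(2)*conj(-1) + 2*(-1)*conj(-1) + 2*(-1)*conj(1) + 3*(0)*conj(1) + 3*(0)*conj(-1)]
      = (1/12)[(2) + (-2) + (2) + (-2) + (0) + (0)] = 0/12 = 0
  <chi_6*chi_2, chi_4> = (1/12)[1*(2)*conj(1) + 1*(2)*conj(-1) + 2*(-1)*conj(-1) + 2*(-1)*conj(1) + 3*(0)*conj(-1) + 3*(0)*conj(1)]
      = (1/12)[(2) + (-2) + (2) + (-2) + (0) + (0)] = 0/12 = 0
  <chi_6*chi_2, chi_5> = (1/12)[1*(2)*conj(2) + 1*(2)*conj(-2) + 2*(-1)*conj(1) + 2*(-1)*conj(-1) + 3*(0)*conj(0) + 3*(0)*conj(0)]
      = (1/12)[(4) + (-4) + (-2) + (2) + (0) + (0)] = 0/12 = 0
  <chi_6*chi_2, chi_6> = (1/12)[1*(2)*conj(2) + 1*(2)*conj(2) + 2*(-1)*conj(-1) + 2*(-1)*conj(-1) + 3*(0)*conj(0) + 3*(0)*conj(0)]
      = (1/12)[(4) + (4) + (2) + (2) + (0) + (0)] = 12/12 = 1
Hence the multiplicities are chi_6: 1. Dimension check: dim(chi_6)*dim(chi_2) = 2*1 = 2 and sum (mult * dim) = 1*2 = 2.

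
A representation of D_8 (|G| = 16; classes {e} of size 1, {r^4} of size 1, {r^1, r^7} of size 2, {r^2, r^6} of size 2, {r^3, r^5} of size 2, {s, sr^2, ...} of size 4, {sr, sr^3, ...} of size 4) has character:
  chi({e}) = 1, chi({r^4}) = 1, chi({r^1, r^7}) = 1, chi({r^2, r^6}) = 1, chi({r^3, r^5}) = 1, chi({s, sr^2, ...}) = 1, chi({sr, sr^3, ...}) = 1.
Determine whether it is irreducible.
Irreducible: <chi, chi> = 1.

Proof sketch: <chi, chi> = (1/|G|) sum_C |C| * |chi(C)|^2 = (1/16)[1*|1|^2 + 1*|1|^2 + 2*|1|^2 + 2*|1|^2 + 2*|1|^2 + 4*|1|^2 + 4*|1|^2]
  = (1/16)[(1) + (1) + (2) + (2) + (2) + (4) + (4)] = 16/16 = 1.
A character is irreducible iff <chi, chi> = 1, so this representation is irreducible.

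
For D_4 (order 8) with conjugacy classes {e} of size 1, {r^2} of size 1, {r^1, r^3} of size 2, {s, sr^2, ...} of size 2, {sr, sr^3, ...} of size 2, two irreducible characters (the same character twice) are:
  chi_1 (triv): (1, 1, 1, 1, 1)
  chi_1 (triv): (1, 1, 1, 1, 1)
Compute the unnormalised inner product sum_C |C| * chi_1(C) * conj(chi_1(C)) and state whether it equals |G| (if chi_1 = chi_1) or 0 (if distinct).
Sum = 8 = |G| = 8; so <chi_1, chi_1> = 1 (norm-1 confirms irreducibility).

Details: Compute term by term over conjugacy classes (|C| * chi_1(C) * conj(chi_1(C))):
  1*(1)*conj(1) + 1*(1)*conj(1) + 2*(1)*conj(1) + 2*(1)*conj(1) + 2*(1)*conj(1)
  = (1) + (1) + (2) + (2) + (2)
  = 8.
Dividing by |G| = 8 gives 8/8 = 1, matching the row-orthogonality relation <chi_1, chi_1> = [chi_1 = chi_1].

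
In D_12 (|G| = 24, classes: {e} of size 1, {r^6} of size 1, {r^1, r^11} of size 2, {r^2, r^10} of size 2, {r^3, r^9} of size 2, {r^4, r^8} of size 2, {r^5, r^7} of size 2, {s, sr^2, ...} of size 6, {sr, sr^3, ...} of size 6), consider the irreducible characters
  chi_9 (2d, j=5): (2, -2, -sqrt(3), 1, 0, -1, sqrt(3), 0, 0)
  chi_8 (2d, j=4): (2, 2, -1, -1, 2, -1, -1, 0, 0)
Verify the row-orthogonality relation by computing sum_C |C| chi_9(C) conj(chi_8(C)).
Sum = 0; so <chi_9, chi_8> = 0 (distinct irreducibles are orthogonal).

Working: Compute term by term over conjugacy classes (|C| * chi_9(C) * conj(chi_8(C))):
  1*(2)*conj(2) + 1*(-2)*conj(2) + 2*(-sqrt(3))*conj(-1) + 2*(1)*conj(-1) + 2*(0)*conj(2) + 2*(-1)*conj(-1) + 2*(sqrt(3))*conj(-1) + 6*(0)*conj(0) + 6*(0)*conj(0)
  = (4) + (-4) + (2*sqrt(3)) + (-2) + (0) + (2) + (-2*sqrt(3)) + (0) + (0)
  = 0.
Dividing by |G| = 24 gives 0/24 = 0, matching the row-orthogonality relation <chi_9, chi_8> = [chi_9 = chi_8].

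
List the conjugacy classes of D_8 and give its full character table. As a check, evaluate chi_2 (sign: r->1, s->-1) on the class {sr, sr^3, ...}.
Conjugacy classes: {e} of size 1, {r^4} of size 1, {r^1, r^7} of size 2, {r^2, r^6} of size 2, {r^3, r^5} of size 2, {s, sr^2, ...} of size 4, {sr, sr^3, ...} of size 4.
Character table:
  irrep \ class              {e} (size 1)  {r^4} (size 1)  {r^1, r^7} (size 2)  {r^2, r^6} (size 2)  {r^3, r^5} (size 2)  {s, sr^2, ...} (size 4)  {sr, sr^3, ...} (size 4)
  chi_1 (triv)               1             1               1                    1                    1                    1                        1                       
  chi_2 (sign: r->1, s->-1)  1             1               1                    1                    1                    -1                       -1                      
  chi_3 (r->-1, s->1)        1             1               -1                   1                    -1                   1                        -1                      
  chi_4 (r->-1, s->-1)       1             1               -1                   1                    -1                   -1                       1                       
  chi_5 (2d, j=1)            2             -2              sqrt(2)              0                    -sqrt(2)             0                        0                       
  chi_6 (2d, j=2)            2             2               0                    -2                   0                    0                        0                       
  chi_7 (2d, j=3)            2             -2              -sqrt(2)             0                    sqrt(2)              0                        0                       

Spot check: chi_2 (sign: r->1, s->-1) on {sr, sr^3, ...} = -1.

Why: D_8 has order 2*8 = 16 with 7 conjugacy classes, hence 7 irreducibles. Sum of squared dims 1 + 1 + 1 + 1 + 4 + 4 + 4 = 16 = |G|. Linear characters come from the abelianisation; the 2-dimensional irreps have character r^k -> 2*cos(2*pi*j*k/8), reflections -> 0.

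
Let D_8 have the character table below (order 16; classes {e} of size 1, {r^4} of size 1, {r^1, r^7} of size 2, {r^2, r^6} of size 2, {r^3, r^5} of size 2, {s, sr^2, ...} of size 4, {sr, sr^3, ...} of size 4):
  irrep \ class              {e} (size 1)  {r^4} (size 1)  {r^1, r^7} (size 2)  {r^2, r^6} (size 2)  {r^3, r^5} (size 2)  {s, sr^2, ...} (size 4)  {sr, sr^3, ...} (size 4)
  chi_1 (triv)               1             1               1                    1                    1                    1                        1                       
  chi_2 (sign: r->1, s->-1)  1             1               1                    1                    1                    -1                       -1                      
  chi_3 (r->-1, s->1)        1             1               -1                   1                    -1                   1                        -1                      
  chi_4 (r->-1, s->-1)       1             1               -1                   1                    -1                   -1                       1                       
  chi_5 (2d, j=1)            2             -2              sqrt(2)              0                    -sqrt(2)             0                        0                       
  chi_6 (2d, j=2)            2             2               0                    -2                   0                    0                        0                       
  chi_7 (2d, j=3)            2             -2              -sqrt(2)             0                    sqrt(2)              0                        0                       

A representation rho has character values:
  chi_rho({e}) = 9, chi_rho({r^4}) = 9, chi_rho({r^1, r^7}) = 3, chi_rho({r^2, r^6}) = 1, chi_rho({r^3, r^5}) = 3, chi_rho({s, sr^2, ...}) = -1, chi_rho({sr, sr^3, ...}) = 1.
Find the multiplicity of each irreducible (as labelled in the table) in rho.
Multiplicities: chi_1: 2, chi_2: 2, chi_3: 0, chi_4: 1, chi_5: 0, chi_6: 2, chi_7: 0.

Argument: Use <chi_rho, chi> = (1/|G|) sum_C |C| * chi_rho(C) * conj(chi(C)) with |G| = 16 for each irreducible chi in the table:
  <chi_rho, chi_1> = (1/16)[1*(9)*conj(1) + 1*(9)*conj(1) + 2*(3)*conj(1) + 2*(1)*conj(1) + 2*(3)*conj(1) + 4*(-1)*conj(1) + 4*(1)*conj(1)]
      = (1/16)[(9) + (9) + (6) + (2) + (6) + (-4) + (4)] = 32/16 = 2
  <chi_rho, chi_2> = (1/16)[1*(9)*conj(1) + 1*(9)*conj(1) + 2*(3)*conj(1) + 2*(1)*conj(1) + 2*(3)*conj(1) + 4*(-1)*conj(-1) + 4*(1)*conj(-1)]
      = (1/16)[(9) + (9) + (6) + (2) + (6) + (4) + (-4)] = 32/16 = 2
  <chi_rho, chi_3> = (1/16)[1*(9)*conj(1) + 1*(9)*conj(1) + 2*(3)*conj(-1) + 2*(1)*conj(1) + 2*(3)*conj(-1) + 4*(-1)*conj(1) + 4*(1)*conj(-1)]
      = (1/16)[(9) + (9) + (-6) + (2) + (-6) + (-4) + (-4)] = 0/16 = 0
  <chi_rho, chi_4> = (1/16)[1*(9)*conj(1) + 1*(9)*conj(1) + 2*(3)*conj(-1) + 2*(1)*conj(1) + 2*(3)*conj(-1) + 4*(-1)*conj(-1) + 4*(1)*conj(1)]
      = (1/16)[(9) + (9) + (-6) + (2) + (-6) + (4) + (4)] = 16/16 = 1
  <chi_rho, chi_5> = (1/16)[1*(9)*conj(2) + 1*(9)*conj(-2) + 2*(3)*conj(sqrt(2)) + 2*(1)*conj(0) + 2*(3)*conj(-sqrt(2)) + 4*(-1)*conj(0) + 4*(1)*conj(0)]
      = (1/16)[(18) + (-18) + (6*sqrt(2)) + (0) + (-6*sqrt(2)) + (0) + (0)] = 0/16 = 0
  <chi_rho, chi_6> = (1/16)[1*(9)*conj(2) + 1*(9)*conj(2) + 2*(3)*conj(0) + 2*(1)*conj(-2) + 2*(3)*conj(0) + 4*(-1)*conj(0) + 4*(1)*conj(0)]
      = (1/16)[(18) + (18) + (0) + (-4) + (0) + (0) + (0)] = 32/16 = 2
  <chi_rho, chi_7> = (1/16)[1*(9)*conj(2) + 1*(9)*conj(-2) + 2*(3)*conj(-sqrt(2)) + 2*(1)*conj(0) + 2*(3)*conj(sqrt(2)) + 4*(-1)*conj(0) + 4*(1)*conj(0)]
      = (1/16)[(18) + (-18) + (-6*sqrt(2)) + (0) + (6*sqrt(2)) + (0) + (0)] = 0/16 = 0
Dimension check: dim(rho) = sum (mult * dim) = 2*1 + 2*1 + 0*1 + 1*1 + 0*2 + 2*2 + 0*2 = 9 = chi_rho(e) = 9.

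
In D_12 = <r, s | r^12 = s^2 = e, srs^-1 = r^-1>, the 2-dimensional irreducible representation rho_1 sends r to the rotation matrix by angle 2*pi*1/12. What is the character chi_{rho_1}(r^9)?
chi_{rho_1}(r^9) = 2*cos(2*pi*1*9/12) = 0

Argument: rho_1(r^9) is rotation by angle 2*pi*1*9/12, whose trace is 2*cos(2*pi*1*9/12) = 0.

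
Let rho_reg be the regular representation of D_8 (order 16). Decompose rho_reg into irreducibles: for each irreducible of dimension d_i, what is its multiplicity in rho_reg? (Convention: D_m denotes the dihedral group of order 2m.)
Each irreducible V_i of dimension d_i appears with multiplicity d_i, i.e. rho_reg = (direct sum over all irreducibles V_i) d_i V_i. The irreducible dimensions for D_8 are 1, 1, 1, 1, 2, 2, 2: 4 irreducibles of dimension 1, each with multiplicity 1; 3 irreducibles of dimension 2, each with multiplicity 2. Total dimension 4*1*1 + 3*2*2 = 16 = |G|.

Argument: General theorem: in the regular representation of a finite group G, each irreducible appears with multiplicity equal to its dimension. Check: dim(rho_reg) = sum d_i^2 = 1 + 1 + 1 + 1 + 4 + 4 + 4 = 16 = |G|.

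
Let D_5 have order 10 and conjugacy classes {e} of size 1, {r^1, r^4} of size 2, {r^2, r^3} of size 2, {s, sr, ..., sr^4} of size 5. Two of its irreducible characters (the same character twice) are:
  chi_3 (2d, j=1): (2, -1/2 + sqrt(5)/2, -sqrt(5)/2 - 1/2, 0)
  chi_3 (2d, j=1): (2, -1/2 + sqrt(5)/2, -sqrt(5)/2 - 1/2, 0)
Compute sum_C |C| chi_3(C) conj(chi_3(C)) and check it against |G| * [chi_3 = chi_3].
Sum = 10 = |G| = 10; so <chi_3, chi_3> = 1 (norm-1 confirms irreducibility).

Justification: Compute term by term over conjugacy classes (|C| * chi_3(C) * conj(chi_3(C))):
  1*(2)*conj(2) + 2*(-1/2 + sqrt(5)/2)*conj(-1/2 + sqrt(5)/2) + 2*(-sqrt(5)/2 - 1/2)*conj(-sqrt(5)/2 - 1/2) + 5*(0)*conj(0)
  = (4) + (3 - sqrt(5)) + (sqrt(5) + 3) + (0)
  = 10.
Dividing by |G| = 10 gives 10/10 = 1, matching the row-orthogonality relation <chi_3, chi_3> = [chi_3 = chi_3].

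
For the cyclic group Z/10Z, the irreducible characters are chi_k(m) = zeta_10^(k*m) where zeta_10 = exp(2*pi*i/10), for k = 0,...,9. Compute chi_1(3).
chi_1(3) = zeta_10^3 = exp(3*I*pi/5)

Working: chi_1(3) = zeta_10^(1*3) = zeta_10^3. Since zeta_10^10 = 1, this equals zeta_10^3 = exp(2*pi*i*3/10) = exp(3*I*pi/5).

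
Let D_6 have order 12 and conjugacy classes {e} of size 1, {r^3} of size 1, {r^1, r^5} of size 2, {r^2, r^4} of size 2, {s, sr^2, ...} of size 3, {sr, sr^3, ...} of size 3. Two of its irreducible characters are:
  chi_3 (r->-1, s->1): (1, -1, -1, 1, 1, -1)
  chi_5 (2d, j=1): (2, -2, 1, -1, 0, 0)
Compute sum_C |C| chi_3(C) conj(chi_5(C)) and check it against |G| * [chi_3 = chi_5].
Sum = 0; so <chi_3, chi_5> = 0 (distinct irreducibles are orthogonal).

Explanation: Compute term by term over conjugacy classes (|C| * chi_3(C) * conj(chi_5(C))):
  1*(1)*conj(2) + 1*(-1)*conj(-2) + 2*(-1)*conj(1) + 2*(1)*conj(-1) + 3*(1)*conj(0) + 3*(-1)*conj(0)
  = (2) + (2) + (-2) + (-2) + (0) + (0)
  = 0.
Dividing by |G| = 12 gives 0/12 = 0, matching the row-orthogonality relation <chi_3, chi_5> = [chi_3 = chi_5].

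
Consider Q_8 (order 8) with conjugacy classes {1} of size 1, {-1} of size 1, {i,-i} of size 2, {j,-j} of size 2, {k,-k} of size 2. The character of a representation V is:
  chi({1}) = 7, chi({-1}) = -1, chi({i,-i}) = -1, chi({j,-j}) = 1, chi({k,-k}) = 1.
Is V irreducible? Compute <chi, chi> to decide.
Not irreducible (reducible): <chi, chi> = 7 > 1.

Derivation: <chi, chi> = (1/|G|) sum_C |C| * |chi(C)|^2 = (1/8)[1*|7|^2 + 1*|-1|^2 + 2*|-1|^2 + 2*|1|^2 + 2*|1|^2]
  = (1/8)[(49) + (1) + (2) + (2) + (2)] = 56/8 = 7.
A character is irreducible iff <chi, chi> = 1, so this representation is reducible.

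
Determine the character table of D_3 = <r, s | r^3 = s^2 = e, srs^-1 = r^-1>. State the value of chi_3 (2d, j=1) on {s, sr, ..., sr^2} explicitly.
Conjugacy classes: {e} of size 1, {r^1, r^2} of size 2, {s, sr, ..., sr^2} of size 3.
Character table:
  irrep \ class              {e} (size 1)  {r^1, r^2} (size 2)  {s, sr, ..., sr^2} (size 3)
  chi_1 (triv)               1             1                    1                          
  chi_2 (sign: r->1, s->-1)  1             1                    -1                         
  chi_3 (2d, j=1)            2             -1                   0                          

Spot check: chi_3 (2d, j=1) on {s, sr, ..., sr^2} = 0.

Working: D_3 has order 2*3 = 6 with 3 conjugacy classes, hence 3 irreducibles. Sum of squared dims 1 + 1 + 4 = 6 = |G|. Linear characters come from the abelianisation; the 2-dimensional irreps have character r^k -> 2*cos(2*pi*j*k/3), reflections -> 0.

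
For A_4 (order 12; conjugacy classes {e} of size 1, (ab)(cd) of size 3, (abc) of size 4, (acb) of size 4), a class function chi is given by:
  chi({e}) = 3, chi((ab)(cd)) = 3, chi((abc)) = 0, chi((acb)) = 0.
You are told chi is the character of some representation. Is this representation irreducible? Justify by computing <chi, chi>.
Not irreducible (reducible): <chi, chi> = 3 > 1.

Working: <chi, chi> = (1/|G|) sum_C |C| * |chi(C)|^2 = (1/12)[1*|3|^2 + 3*|3|^2 + 4*|0|^2 + 4*|0|^2]
  = (1/12)[(9) + (27) + (0) + (0)] = 36/12 = 3.
(Exp terms are combined using exp(i*s)*conj(exp(i*t)) = exp(i*(s-t)), and sums of them are collapsed using the identity that for every m > 1 the m distinct m-th roots of unity sum to 0, e.g. 1 + exp(2*I*pi/3) + exp(-2*I*pi/3) = 0.)
A character is irreducible iff <chi, chi> = 1, so this representation is reducible.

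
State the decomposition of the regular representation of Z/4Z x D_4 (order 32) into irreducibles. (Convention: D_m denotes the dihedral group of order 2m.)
Each irreducible V_i of dimension d_i appears with multiplicity d_i, i.e. rho_reg = (direct sum over all irreducibles V_i) d_i V_i. The irreducible dimensions for Z/4Z x D_4 are 1, 1, 1, 1, 1, 1, 1, 1, 1, 1, 1, 1, 1, 1, 1, 1, 2, 2, 2, 2: 16 irreducibles of dimension 1, each with multiplicity 1; 4 irreducibles of dimension 2, each with multiplicity 2. Total dimension 16*1*1 + 4*2*2 = 32 = |G|.

Working: General theorem: in the regular representation of a finite group G, each irreducible appears with multiplicity equal to its dimension. Check: dim(rho_reg) = sum d_i^2 = 1 + 1 + 1 + 1 + 1 + 1 + 1 + 1 + 1 + 1 + 1 + 1 + 1 + 1 + 1 + 1 + 4 + 4 + 4 + 4 = 32 = |G|.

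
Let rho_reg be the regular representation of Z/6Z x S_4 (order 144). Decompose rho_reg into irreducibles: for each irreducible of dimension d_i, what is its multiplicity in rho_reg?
Each irreducible V_i of dimension d_i appears with multiplicity d_i, i.e. rho_reg = (direct sum over all irreducibles V_i) d_i V_i. The irreducible dimensions for Z/6Z x S_4 are 1, 1, 1, 1, 1, 1, 1, 1, 1, 1, 1, 1, 2, 2, 2, 2, 2, 2, 3, 3, 3, 3, 3, 3, 3, 3, 3, 3, 3, 3: 12 irreducibles of dimension 1, each with multiplicity 1; 6 irreducibles of dimension 2, each with multiplicity 2; 12 irreducibles of dimension 3, each with multiplicity 3. Total dimension 12*1*1 + 6*2*2 + 12*3*3 = 144 = |G|.

Why: General theorem: in the regular representation of a finite group G, each irreducible appears with multiplicity equal to its dimension. Check: dim(rho_reg) = sum d_i^2 = 1 + 1 + 1 + 1 + 1 + 1 + 1 + 1 + 1 + 1 + 1 + 1 + 4 + 4 + 4 + 4 + 4 + 4 + 9 + 9 + 9 + 9 + 9 + 9 + 9 + 9 + 9 + 9 + 9 + 9 = 144 = |G|.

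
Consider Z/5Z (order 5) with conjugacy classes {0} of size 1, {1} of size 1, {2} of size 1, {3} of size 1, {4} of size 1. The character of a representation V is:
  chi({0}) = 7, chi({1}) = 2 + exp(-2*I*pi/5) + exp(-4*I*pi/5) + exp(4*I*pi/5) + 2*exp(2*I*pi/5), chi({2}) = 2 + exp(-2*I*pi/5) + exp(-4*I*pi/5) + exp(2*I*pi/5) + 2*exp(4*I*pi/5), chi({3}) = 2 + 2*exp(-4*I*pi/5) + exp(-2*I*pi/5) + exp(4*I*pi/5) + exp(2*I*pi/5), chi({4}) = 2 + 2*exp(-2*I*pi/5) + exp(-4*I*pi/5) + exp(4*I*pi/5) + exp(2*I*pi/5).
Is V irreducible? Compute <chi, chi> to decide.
Not irreducible (reducible): <chi, chi> = 11 > 1.

Working: <chi, chi> = (1/|G|) sum_C |C| * |chi(C)|^2 = (1/5)[1*|7|^2 + 1*|2 + exp(-2*I*pi/5) + exp(-4*I*pi/5) + exp(4*I*pi/5) + 2*exp(2*I*pi/5)|^2 + 1*|2 + exp(-2*I*pi/5) + exp(-4*I*pi/5) + exp(2*I*pi/5) + 2*exp(4*I*pi/5)|^2 + 1*|2 + 2*exp(-4*I*pi/5) + exp(-2*I*pi/5) + exp(4*I*pi/5) + exp(2*I*pi/5)|^2 + 1*|2 + 2*exp(-2*I*pi/5) + exp(-4*I*pi/5) + exp(4*I*pi/5) + exp(2*I*pi/5)|^2]
  = (1/5)[(49) + (11 + 10*exp(-2*I*pi/5) + 9*exp(-4*I*pi/5) + 9*exp(4*I*pi/5) + 10*exp(2*I*pi/5)) + (11 + 9*exp(-2*I*pi/5) + 10*exp(-4*I*pi/5) + 10*exp(4*I*pi/5) + 9*exp(2*I*pi/5)) + (11 + 9*exp(-2*I*pi/5) + 10*exp(-4*I*pi/5) + 10*exp(4*I*pi/5) + 9*exp(2*I*pi/5)) + (11 + 10*exp(-2*I*pi/5) + 9*exp(-4*I*pi/5) + 9*exp(4*I*pi/5) + 10*exp(2*I*pi/5))] = 55/5 = 11.
(Exp terms are combined using exp(i*s)*conj(exp(i*t)) = exp(i*(s-t)), and sums of them are collapsed using the identity that for every m > 1 the m distinct m-th roots of unity sum to 0, e.g. 1 + exp(2*I*pi/3) + exp(-2*I*pi/3) = 0.)
A character is irreducible iff <chi, chi> = 1, so this representation is reducible.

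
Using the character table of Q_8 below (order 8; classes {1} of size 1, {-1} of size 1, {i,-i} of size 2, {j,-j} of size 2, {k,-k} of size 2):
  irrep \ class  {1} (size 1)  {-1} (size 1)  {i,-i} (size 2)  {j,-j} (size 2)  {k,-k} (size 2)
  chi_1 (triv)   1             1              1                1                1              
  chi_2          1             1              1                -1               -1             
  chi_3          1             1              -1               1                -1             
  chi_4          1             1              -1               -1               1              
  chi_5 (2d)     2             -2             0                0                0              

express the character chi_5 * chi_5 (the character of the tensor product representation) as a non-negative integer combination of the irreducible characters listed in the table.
chi_5 tensor chi_5 = chi_1 + chi_2 + chi_3 + chi_4 (all other irreducibles have multiplicity 0).

Solution. The character of a tensor product is the pointwise product (chi_5 * chi_5)(C) = chi_5(C) * chi_5(C):
  {1}: (2)*(2), {-1}: (-2)*(-2), {i,-i}: (0)*(0), {j,-j}: (0)*(0), {k,-k}: (0)*(0)
so (chi_5 * chi_5) takes values
  {1} -> 4, {-1} -> 4, {i,-i} -> 0, {j,-j} -> 0, {k,-k} -> 0.
Now take the inner product of this character with each irreducible chi from the table, <chi_5*chi_5, chi> = (1/8) sum_C |C| (chi_5*chi_5)(C) conj(chi(C)):
  <chi_5*chi_5, chi_1> = (1/8)[1*(4)*conj(1) + 1*(4)*conj(1) + 2*(0)*conj(1) + 2*(0)*conj(1) + 2*(0)*conj(1)]
      = (1/8)[(4) + (4) + (0) + (0) + (0)] = 8/8 = 1
  <chi_5*chi_5, chi_2> = (1/8)[1*(4)*conj(1) + 1*(4)*conj(1) + 2*(0)*conj(1) + 2*(0)*conj(-1) + 2*(0)*conj(-1)]
      = (1/8)[(4) + (4) + (0) + (0) + (0)] = 8/8 = 1
  <chi_5*chi_5, chi_3> = (1/8)[1*(4)*conj(1) + 1*(4)*conj(1) + 2*(0)*conj(-1) + 2*(0)*conj(1) + 2*(0)*conj(-1)]
      = (1/8)[(4) + (4) + (0) + (0) + (0)] = 8/8 = 1
  <chi_5*chi_5, chi_4> = (1/8)[1*(4)*conj(1) + 1*(4)*conj(1) + 2*(0)*conj(-1) + 2*(0)*conj(-1) + 2*(0)*conj(1)]
      = (1/8)[(4) + (4) + (0) + (0) + (0)] = 8/8 = 1
  <chi_5*chi_5, chi_5> = (1/8)[1*(4)*conj(2) + 1*(4)*conj(-2) + 2*(0)*conj(0) + 2*(0)*conj(0) + 2*(0)*conj(0)]
      = (1/8)[(8) + (-8) + (0) + (0) + (0)] = 0/8 = 0
Hence the multiplicities are chi_1: 1, chi_2: 1, chi_3: 1, chi_4: 1. Dimension check: dim(chi_5)*dim(chi_5) = 2*2 = 4 and sum (mult * dim) = 1*1 + 1*1 + 1*1 + 1*1 = 4.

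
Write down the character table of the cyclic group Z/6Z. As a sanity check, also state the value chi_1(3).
Character table of Z/6Z (irreps indexed chi_0,...,chi_5 with chi_k(m) = zeta_6^(k*m), zeta_6 = exp(2*pi*i/6)):
  irrep \ class  {0} (size 1)  {1} (size 1)    {2} (size 1)    {3} (size 1)  {4} (size 1)    {5} (size 1)  
  chi_0          1             1               1               1             1               1             
  chi_1          1             exp(I*pi/3)     exp(2*I*pi/3)   -1            exp(-2*I*pi/3)  exp(-I*pi/3)  
  chi_2          1             exp(2*I*pi/3)   exp(-2*I*pi/3)  1             exp(2*I*pi/3)   exp(-2*I*pi/3)
  chi_3          1             -1              1               -1            1               -1            
  chi_4          1             exp(-2*I*pi/3)  exp(2*I*pi/3)   1             exp(-2*I*pi/3)  exp(2*I*pi/3) 
  chi_5          1             exp(-I*pi/3)    exp(-2*I*pi/3)  -1            exp(2*I*pi/3)   exp(I*pi/3)   

Spot check: chi_1(3) = zeta_6^(1*3) = zeta_6^3 = -1.

Proof sketch: Z/6Z is abelian, so all 6 irreducible complex representations are 1-dimensional. They are given by chi_k(m) = zeta_6^(k*m) for k = 0,...,5. Row orthogonality: sum_m chi_k(m) conj(chi_l(m)) = 6 * [k = l].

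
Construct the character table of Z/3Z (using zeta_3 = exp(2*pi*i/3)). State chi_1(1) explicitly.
Character table of Z/3Z (irreps indexed chi_0,...,chi_2 with chi_k(m) = zeta_3^(k*m), zeta_3 = exp(2*pi*i/3)):
  irrep \ class  {0} (size 1)  {1} (size 1)    {2} (size 1)  
  chi_0          1             1               1             
  chi_1          1             exp(2*I*pi/3)   exp(-2*I*pi/3)
  chi_2          1             exp(-2*I*pi/3)  exp(2*I*pi/3) 

Spot check: chi_1(1) = zeta_3^(1*1) = zeta_3^1 = exp(2*I*pi/3).

Details: Z/3Z is abelian, so all 3 irreducible complex representations are 1-dimensional. They are given by chi_k(m) = zeta_3^(k*m) for k = 0,...,2. Row orthogonality: sum_m chi_k(m) conj(chi_l(m)) = 3 * [k = l].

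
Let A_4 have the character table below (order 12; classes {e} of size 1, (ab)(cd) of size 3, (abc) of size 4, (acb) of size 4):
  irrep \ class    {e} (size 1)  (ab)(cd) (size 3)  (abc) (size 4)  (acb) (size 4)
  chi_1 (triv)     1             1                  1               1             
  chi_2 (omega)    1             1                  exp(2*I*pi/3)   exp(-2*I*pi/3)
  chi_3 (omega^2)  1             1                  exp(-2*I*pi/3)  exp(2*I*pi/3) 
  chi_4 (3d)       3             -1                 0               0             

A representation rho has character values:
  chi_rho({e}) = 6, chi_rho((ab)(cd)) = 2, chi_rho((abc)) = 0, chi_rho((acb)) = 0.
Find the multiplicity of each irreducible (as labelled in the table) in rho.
Multiplicities: chi_1: 1, chi_2: 1, chi_3: 1, chi_4: 1.

Proof sketch: Use <chi_rho, chi> = (1/|G|) sum_C |C| * chi_rho(C) * conj(chi(C)) with |G| = 12 for each irreducible chi in the table:
  <chi_rho, chi_1> = (1/12)[1*(6)*conj(1) + 3*(2)*conj(1) + 4*(0)*conj(1) + 4*(0)*conj(1)]
      = (1/12)[(6) + (6) + (0) + (0)] = 12/12 = 1
  <chi_rho, chi_2> = (1/12)[1*(6)*conj(1) + 3*(2)*conj(1) + 4*(0)*conj(exp(2*I*pi/3)) + 4*(0)*conj(exp(-2*I*pi/3))]
      = (1/12)[(6) + (6) + (0) + (0)] = 12/12 = 1
  <chi_rho, chi_3> = (1/12)[1*(6)*conj(1) + 3*(2)*conj(1) + 4*(0)*conj(exp(-2*I*pi/3)) + 4*(0)*conj(exp(2*I*pi/3))]
      = (1/12)[(6) + (6) + (0) + (0)] = 12/12 = 1
  <chi_rho, chi_4> = (1/12)[1*(6)*conj(3) + 3*(2)*conj(-1) + 4*(0)*conj(0) + 4*(0)*conj(0)]
      = (1/12)[(18) + (-6) + (0) + (0)] = 12/12 = 1
(Exp terms are combined using exp(i*s)*conj(exp(i*t)) = exp(i*(s-t)), and sums of them are collapsed using the identity that for every m > 1 the m distinct m-th roots of unity sum to 0, e.g. 1 + exp(2*I*pi/3) + exp(-2*I*pi/3) = 0.)
Dimension check: dim(rho) = sum (mult * dim) = 1*1 + 1*1 + 1*1 + 1*3 = 6 = chi_rho(e) = 6.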